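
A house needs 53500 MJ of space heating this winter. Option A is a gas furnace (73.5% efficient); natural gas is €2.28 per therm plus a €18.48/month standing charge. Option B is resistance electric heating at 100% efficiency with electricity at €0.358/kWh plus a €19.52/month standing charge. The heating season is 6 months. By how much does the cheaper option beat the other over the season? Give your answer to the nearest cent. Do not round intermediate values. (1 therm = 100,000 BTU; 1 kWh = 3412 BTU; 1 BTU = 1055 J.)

€3753.95

Heat load = 53500 MJ = 53,500,000,000 J / 1055 = 50,710,900 BTU
Gas: input = 50,710,900 / 0.735 = 68,994,422 BTU = 689.9 therm → 689.9 × €2.28 = €1,573.07; + 6 × €18.48 standing = €1,683.95
Electric: 50,710,900 BTU / 3412 = 14,860 kWh → × €0.358 = €5,320.78; + 6 × €19.52 standing = €5,437.90
Difference = |€1,683.95 − €5,437.90| = €3,753.95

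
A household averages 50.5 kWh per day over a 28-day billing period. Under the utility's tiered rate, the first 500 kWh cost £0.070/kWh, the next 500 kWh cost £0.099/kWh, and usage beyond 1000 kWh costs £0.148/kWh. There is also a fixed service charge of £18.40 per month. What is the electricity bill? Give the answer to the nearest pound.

£164

Usage = 50.5 kWh/day × 28 days = 1414 kWh
First 500 kWh × £0.070 = £35.00
Next 500 kWh × £0.099 = £49.50
Remaining 414 kWh × £0.148 = £61.27
Energy charge = £145.77; + service £18.40 = £164.17 ≈ £164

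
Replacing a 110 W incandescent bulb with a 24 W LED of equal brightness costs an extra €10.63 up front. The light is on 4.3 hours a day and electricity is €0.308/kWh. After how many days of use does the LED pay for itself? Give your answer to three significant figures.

93.3 days

Power saved = 110 − 24 = 86 W
Daily energy saved = 86 W × 4.3 h = 369.8 Wh = 0.3698 kWh
Daily savings = 0.3698 × €0.308 = €0.1139
Payback = €10.63 / €0.1139 per day = 93.33 days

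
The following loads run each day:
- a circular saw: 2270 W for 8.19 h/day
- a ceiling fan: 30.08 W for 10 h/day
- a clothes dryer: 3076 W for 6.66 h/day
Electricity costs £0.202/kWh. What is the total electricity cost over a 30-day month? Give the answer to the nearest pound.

£239

circular saw: 2270 W × 8.19 h × 30 d = 557,739 Wh = 557.7 kWh
ceiling fan: 30.08 W × 10 h × 30 d = 9,024 Wh = 9.024 kWh
clothes dryer: 3076 W × 6.66 h × 30 d = 614,585 Wh = 614.6 kWh
Total energy = 557.7 + 9.024 + 614.6 = 1,181 kWh
Cost = 1,181 kWh × £0.202 = £238.63 ≈ £239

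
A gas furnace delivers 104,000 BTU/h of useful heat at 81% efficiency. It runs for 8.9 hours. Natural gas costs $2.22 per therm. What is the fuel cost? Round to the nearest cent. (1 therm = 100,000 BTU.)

$25.37

Heat delivered = 104,000 BTU/h × 8.9 h = 925,600 BTU
Gas input = 925,600 / 0.81 = 1,142,716 BTU
= 1,142,716 / 100,000 = 11.43 therm
Cost = 11.43 × $2.22/therm = $25.37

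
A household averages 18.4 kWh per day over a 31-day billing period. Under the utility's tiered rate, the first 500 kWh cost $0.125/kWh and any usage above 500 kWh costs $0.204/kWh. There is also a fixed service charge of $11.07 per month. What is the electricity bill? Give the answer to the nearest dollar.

$88

Usage = 18.4 kWh/day × 31 days = 570.4 kWh
First 500 kWh × $0.125 = $62.50
Remaining 70.4 kWh × $0.204 = $14.36
Energy charge = $76.86; + service $11.07 = $87.93 ≈ $88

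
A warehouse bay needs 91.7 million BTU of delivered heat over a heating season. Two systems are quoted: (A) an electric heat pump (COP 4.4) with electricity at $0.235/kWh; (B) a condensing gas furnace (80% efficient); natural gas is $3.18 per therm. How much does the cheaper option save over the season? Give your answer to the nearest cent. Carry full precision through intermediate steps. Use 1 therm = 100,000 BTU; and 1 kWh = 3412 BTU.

$2209.67

Heat load = 91.7 × 10⁶ BTU = 91,700,000 BTU
Gas: input = 91,700,000 / 0.80 = 114,625,000 BTU = 1,146 therm → 1,146 × $3.18 = $3,645.08
Heat pump: 91,700,000 BTU / 3412 = 26,880 kWh heat; / 4.4 = 6,108 kWh in → × $0.235 = $1,435.41
Difference = |$3,645.08 − $1,435.41| = $2,209.67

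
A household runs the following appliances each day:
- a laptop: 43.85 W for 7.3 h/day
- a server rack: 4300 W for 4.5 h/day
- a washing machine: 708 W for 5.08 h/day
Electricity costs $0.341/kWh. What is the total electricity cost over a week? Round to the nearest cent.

$55.54

laptop: 43.85 W × 7.3 h × 7 d = 2,241 Wh = 2.241 kWh
server rack: 4300 W × 4.5 h × 7 d = 135,450 Wh = 135.4 kWh
washing machine: 708 W × 5.08 h × 7 d = 25,176 Wh = 25.18 kWh
Total energy = 2.241 + 135.4 + 25.18 = 162.9 kWh
Cost = 162.9 kWh × $0.341 = $55.54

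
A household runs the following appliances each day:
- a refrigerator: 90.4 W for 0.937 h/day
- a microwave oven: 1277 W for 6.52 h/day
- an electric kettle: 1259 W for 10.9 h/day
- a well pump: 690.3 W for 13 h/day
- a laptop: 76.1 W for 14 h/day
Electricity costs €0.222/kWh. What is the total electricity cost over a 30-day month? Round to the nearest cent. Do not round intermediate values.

refrigerator: 90.4 W × 0.937 h × 30 d = 2,541 Wh = 2.541 kWh
microwave oven: 1277 W × 6.52 h × 30 d = 249,781 Wh = 249.8 kWh
electric kettle: 1259 W × 10.9 h × 30 d = 411,693 Wh = 411.7 kWh
well pump: 690.3 W × 13 h × 30 d = 269,217 Wh = 269.2 kWh
laptop: 76.1 W × 14 h × 30 d = 31,962 Wh = 31.96 kWh
Total energy = 2.541 + 249.8 + 411.7 + 269.2 + 31.96 = 965.2 kWh
Cost = 965.2 kWh × €0.222 = €214.27

€214.27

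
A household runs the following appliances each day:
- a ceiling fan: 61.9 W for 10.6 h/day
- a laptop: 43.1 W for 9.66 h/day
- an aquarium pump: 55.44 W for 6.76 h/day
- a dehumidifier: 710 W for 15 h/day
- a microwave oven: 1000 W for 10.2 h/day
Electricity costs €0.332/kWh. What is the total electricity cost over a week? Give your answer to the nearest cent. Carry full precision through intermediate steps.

€51.82

ceiling fan: 61.9 W × 10.6 h × 7 d = 4,593 Wh = 4.593 kWh
laptop: 43.1 W × 9.66 h × 7 d = 2,914 Wh = 2.914 kWh
aquarium pump: 55.44 W × 6.76 h × 7 d = 2,623 Wh = 2.623 kWh
dehumidifier: 710 W × 15 h × 7 d = 74,550 Wh = 74.55 kWh
microwave oven: 1000 W × 10.2 h × 7 d = 71,400 Wh = 71.4 kWh
Total energy = 4.593 + 2.914 + 2.623 + 74.55 + 71.4 = 156.1 kWh
Cost = 156.1 kWh × €0.332 = €51.82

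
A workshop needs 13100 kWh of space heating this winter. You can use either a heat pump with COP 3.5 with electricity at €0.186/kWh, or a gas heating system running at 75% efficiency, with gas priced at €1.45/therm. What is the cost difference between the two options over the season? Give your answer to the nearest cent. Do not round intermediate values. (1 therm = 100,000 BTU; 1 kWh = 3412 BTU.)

€167.97

Heat load = 13100 kWh × 3412 = 44,697,200 BTU
Gas: input = 44,697,200 / 0.75 = 59,596,267 BTU = 596 therm → 596 × €1.45 = €864.15
Heat pump: 44,697,200 BTU / 3412 = 13,100 kWh heat; / 3.5 = 3,743 kWh in → × €0.186 = €696.17
Difference = |€864.15 − €696.17| = €167.97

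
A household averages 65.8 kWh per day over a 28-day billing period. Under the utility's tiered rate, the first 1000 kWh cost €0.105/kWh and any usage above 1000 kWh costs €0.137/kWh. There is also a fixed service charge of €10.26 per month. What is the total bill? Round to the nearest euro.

Usage = 65.8 kWh/day × 28 days = 1842.4 kWh
First 1000 kWh × €0.105 = €105.00
Remaining 842.4 kWh × €0.137 = €115.41
Energy charge = €220.41; + service €10.26 = €230.67 ≈ €231

€231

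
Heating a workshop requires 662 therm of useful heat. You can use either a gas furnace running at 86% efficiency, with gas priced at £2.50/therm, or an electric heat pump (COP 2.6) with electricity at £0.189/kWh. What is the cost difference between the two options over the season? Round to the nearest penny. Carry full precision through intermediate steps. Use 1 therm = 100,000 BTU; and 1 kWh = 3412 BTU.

Heat load = 662 therm × 100,000 = 66,200,000 BTU
Gas: input = 66,200,000 / 0.86 = 76,976,744 BTU = 769.8 therm → 769.8 × £2.50 = £1,924.42
Heat pump: 66,200,000 BTU / 3412 = 19,400 kWh heat; / 2.6 = 7,462 kWh in → × £0.189 = £1,410.38
Difference = |£1,924.42 − £1,410.38| = £514.03

£514.03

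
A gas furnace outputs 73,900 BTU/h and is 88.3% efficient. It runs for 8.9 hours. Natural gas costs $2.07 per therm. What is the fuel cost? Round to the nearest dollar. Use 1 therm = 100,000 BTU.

Heat delivered = 73,900 BTU/h × 8.9 h = 657,710 BTU
Gas input = 657,710 / 0.883 = 744,858 BTU
= 744,858 / 100,000 = 7.449 therm
Cost = 7.449 × $2.07/therm = $15.42 ≈ $15

$15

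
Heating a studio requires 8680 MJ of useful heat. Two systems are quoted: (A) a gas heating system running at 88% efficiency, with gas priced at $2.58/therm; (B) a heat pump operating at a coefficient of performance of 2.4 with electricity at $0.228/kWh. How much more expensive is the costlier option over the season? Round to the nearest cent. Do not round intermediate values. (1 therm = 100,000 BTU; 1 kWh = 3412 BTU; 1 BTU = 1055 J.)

$12.14

Heat load = 8680 MJ = 8,680,000,000 J / 1055 = 8,227,488 BTU
Gas: input = 8,227,488 / 0.880 = 9,349,418 BTU = 93.49 therm → 93.49 × $2.58 = $241.21
Heat pump: 8,227,488 BTU / 3412 = 2,411 kWh heat; / 2.4 = 1,005 kWh in → × $0.228 = $229.08
Difference = |$241.21 − $229.08| = $12.14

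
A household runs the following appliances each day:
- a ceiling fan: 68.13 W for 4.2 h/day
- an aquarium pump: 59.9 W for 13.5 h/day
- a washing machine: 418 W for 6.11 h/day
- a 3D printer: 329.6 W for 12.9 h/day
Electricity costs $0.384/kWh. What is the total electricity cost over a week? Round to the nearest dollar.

$21

ceiling fan: 68.13 W × 4.2 h × 7 d = 2,003 Wh = 2.003 kWh
aquarium pump: 59.9 W × 13.5 h × 7 d = 5,661 Wh = 5.661 kWh
washing machine: 418 W × 6.11 h × 7 d = 17,878 Wh = 17.88 kWh
3D printer: 329.6 W × 12.9 h × 7 d = 29,763 Wh = 29.76 kWh
Total energy = 2.003 + 5.661 + 17.88 + 29.76 = 55.3 kWh
Cost = 55.3 kWh × $0.384 = $21.24 ≈ $21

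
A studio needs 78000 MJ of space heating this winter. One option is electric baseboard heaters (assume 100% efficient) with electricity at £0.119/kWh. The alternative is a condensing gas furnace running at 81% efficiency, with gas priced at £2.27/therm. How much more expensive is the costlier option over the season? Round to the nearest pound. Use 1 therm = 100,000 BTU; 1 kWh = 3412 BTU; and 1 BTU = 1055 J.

£507

Heat load = 78000 MJ = 78,000,000,000 J / 1055 = 73,933,649 BTU
Gas: input = 73,933,649 / 0.81 = 91,276,110 BTU = 912.8 therm → 912.8 × £2.27 = £2,071.97
Electric: 73,933,649 BTU / 3412 = 21,670 kWh → × £0.119 = £2,578.58
Difference = |£2,071.97 − £2,578.58| = £506.61 ≈ £507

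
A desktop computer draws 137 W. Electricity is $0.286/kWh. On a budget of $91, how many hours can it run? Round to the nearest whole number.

Energy budget = $91 / $0.286 per kWh = 318.2 kWh = 318,182 Wh
Runtime = 318,182 Wh / 137 W = 2,322 h

2322 h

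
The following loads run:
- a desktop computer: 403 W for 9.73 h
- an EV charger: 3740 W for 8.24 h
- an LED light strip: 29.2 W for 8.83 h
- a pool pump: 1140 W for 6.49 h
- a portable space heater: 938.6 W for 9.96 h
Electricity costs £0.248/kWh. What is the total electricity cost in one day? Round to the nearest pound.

desktop computer: 403 W × 9.73 h = 3,921 Wh = 3.921 kWh
EV charger: 3740 W × 8.24 h = 30,818 Wh = 30.82 kWh
LED light strip: 29.2 W × 8.83 h = 258 Wh = 0.2578 kWh
pool pump: 1140 W × 6.49 h = 7,399 Wh = 7.399 kWh
portable space heater: 938.6 W × 9.96 h = 9,348 Wh = 9.348 kWh
Total energy = 3.921 + 30.82 + 0.2578 + 7.399 + 9.348 = 51.74 kWh
Cost = 51.74 kWh × £0.248 = £12.83 ≈ £13

£13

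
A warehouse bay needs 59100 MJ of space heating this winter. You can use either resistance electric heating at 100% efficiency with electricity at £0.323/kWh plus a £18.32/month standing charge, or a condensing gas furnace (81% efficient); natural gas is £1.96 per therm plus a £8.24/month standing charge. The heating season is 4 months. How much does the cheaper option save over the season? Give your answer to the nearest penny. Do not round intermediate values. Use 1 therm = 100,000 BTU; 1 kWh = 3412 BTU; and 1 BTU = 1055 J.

Heat load = 59100 MJ = 59,100,000,000 J / 1055 = 56,018,957 BTU
Gas: input = 56,018,957 / 0.81 = 69,159,207 BTU = 691.6 therm → 691.6 × £1.96 = £1,355.52; + 4 × £8.24 standing = £1,388.48
Electric: 56,018,957 BTU / 3412 = 16,420 kWh → × £0.323 = £5,303.08; + 4 × £18.32 standing = £5,376.36
Difference = |£1,388.48 − £5,376.36| = £3,987.88

£3987.88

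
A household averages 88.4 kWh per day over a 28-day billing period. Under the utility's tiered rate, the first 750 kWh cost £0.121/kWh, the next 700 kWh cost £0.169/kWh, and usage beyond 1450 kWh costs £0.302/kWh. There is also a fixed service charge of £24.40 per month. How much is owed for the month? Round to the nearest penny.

£543.06

Usage = 88.4 kWh/day × 28 days = 2475.2 kWh
First 750 kWh × £0.121 = £90.75
Next 700 kWh × £0.169 = £118.30
Remaining 1025.2 kWh × £0.302 = £309.61
Energy charge = £518.66; + service £24.40 = £543.06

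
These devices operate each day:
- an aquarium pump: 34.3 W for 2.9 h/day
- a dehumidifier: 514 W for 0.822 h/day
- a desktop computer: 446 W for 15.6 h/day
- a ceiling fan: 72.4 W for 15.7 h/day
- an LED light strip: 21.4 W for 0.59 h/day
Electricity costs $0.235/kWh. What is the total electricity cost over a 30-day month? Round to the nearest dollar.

aquarium pump: 34.3 W × 2.9 h × 30 d = 2,984 Wh = 2.984 kWh
dehumidifier: 514 W × 0.822 h × 30 d = 12,675 Wh = 12.68 kWh
desktop computer: 446 W × 15.6 h × 30 d = 208,728 Wh = 208.7 kWh
ceiling fan: 72.4 W × 15.7 h × 30 d = 34,100 Wh = 34.1 kWh
LED light strip: 21.4 W × 0.59 h × 30 d = 379 Wh = 0.3788 kWh
Total energy = 2.984 + 12.68 + 208.7 + 34.1 + 0.3788 = 258.9 kWh
Cost = 258.9 kWh × $0.235 = $60.83 ≈ $61

$61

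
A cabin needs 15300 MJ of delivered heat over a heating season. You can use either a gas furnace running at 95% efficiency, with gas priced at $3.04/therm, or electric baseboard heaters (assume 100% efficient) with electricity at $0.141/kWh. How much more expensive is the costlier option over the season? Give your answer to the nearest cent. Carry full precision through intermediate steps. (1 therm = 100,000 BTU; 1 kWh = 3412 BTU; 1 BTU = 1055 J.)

Heat load = 15300 MJ = 15,300,000,000 J / 1055 = 14,502,370 BTU
Gas: input = 14,502,370 / 0.95 = 15,265,652 BTU = 152.7 therm → 152.7 × $3.04 = $464.08
Electric: 14,502,370 BTU / 3412 = 4,250 kWh → × $0.141 = $599.31
Difference = |$464.08 − $599.31| = $135.23

$135.23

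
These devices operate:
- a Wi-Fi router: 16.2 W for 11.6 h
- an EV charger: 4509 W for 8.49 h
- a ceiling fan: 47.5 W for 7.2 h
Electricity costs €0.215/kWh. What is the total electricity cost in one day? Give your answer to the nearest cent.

Wi-Fi router: 16.2 W × 11.6 h = 188 Wh = 0.1879 kWh
EV charger: 4509 W × 8.49 h = 38,281 Wh = 38.28 kWh
ceiling fan: 47.5 W × 7.2 h = 342 Wh = 0.342 kWh
Total energy = 0.1879 + 38.28 + 0.342 = 38.81 kWh
Cost = 38.81 kWh × €0.215 = €8.34

€8.34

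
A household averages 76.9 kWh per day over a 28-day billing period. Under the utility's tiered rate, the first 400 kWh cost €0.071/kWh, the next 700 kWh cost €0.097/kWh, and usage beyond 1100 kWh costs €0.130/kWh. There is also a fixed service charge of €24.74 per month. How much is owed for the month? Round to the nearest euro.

Usage = 76.9 kWh/day × 28 days = 2153.2 kWh
First 400 kWh × €0.071 = €28.40
Next 700 kWh × €0.097 = €67.90
Remaining 1053.2 kWh × €0.130 = €136.92
Energy charge = €233.22; + service €24.74 = €257.96 ≈ €258

€258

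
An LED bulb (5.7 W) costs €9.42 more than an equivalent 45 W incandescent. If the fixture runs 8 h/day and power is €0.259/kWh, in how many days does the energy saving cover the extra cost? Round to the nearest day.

116 days

Power saved = 45 − 5.7 = 39.3 W
Daily energy saved = 39.3 W × 8 h = 314.4 Wh = 0.3144 kWh
Daily savings = 0.3144 × €0.259 = €0.0814
Payback = €9.42 / €0.0814 per day = 115.7 days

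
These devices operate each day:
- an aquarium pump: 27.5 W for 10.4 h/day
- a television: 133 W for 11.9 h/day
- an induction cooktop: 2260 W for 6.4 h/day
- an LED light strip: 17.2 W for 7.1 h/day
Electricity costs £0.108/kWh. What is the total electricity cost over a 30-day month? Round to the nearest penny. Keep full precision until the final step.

£53.31

aquarium pump: 27.5 W × 10.4 h × 30 d = 8,580 Wh = 8.58 kWh
television: 133 W × 11.9 h × 30 d = 47,481 Wh = 47.48 kWh
induction cooktop: 2260 W × 6.4 h × 30 d = 433,920 Wh = 433.9 kWh
LED light strip: 17.2 W × 7.1 h × 30 d = 3,664 Wh = 3.664 kWh
Total energy = 8.58 + 47.48 + 433.9 + 3.664 = 493.6 kWh
Cost = 493.6 kWh × £0.108 = £53.31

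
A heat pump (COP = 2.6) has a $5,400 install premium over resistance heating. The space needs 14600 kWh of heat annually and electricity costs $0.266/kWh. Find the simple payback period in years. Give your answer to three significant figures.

Resistance: 14600 kWh × $0.266 = $3,883.60/yr
Heat pump: 14600 / 2.6 = 5615 kWh in → × $0.266 = $1,493.69/yr
Annual savings = $2,389.91
Payback = $5,400 / $2,389.91 = 2.26 years

2.26 years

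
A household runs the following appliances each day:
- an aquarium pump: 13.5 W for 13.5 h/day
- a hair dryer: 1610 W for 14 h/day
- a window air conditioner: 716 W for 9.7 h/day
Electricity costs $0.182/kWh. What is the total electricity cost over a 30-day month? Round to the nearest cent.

aquarium pump: 13.5 W × 13.5 h × 30 d = 5,468 Wh = 5.468 kWh
hair dryer: 1610 W × 14 h × 30 d = 676,200 Wh = 676.2 kWh
window air conditioner: 716 W × 9.7 h × 30 d = 208,356 Wh = 208.4 kWh
Total energy = 5.468 + 676.2 + 208.4 = 890 kWh
Cost = 890 kWh × $0.182 = $161.98

$161.98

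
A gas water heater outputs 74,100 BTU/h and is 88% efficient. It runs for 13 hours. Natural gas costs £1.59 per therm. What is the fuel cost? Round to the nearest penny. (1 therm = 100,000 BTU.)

£17.41

Heat delivered = 74,100 BTU/h × 13 h = 963,300 BTU
Gas input = 963,300 / 0.88 = 1,094,659 BTU
= 1,094,659 / 100,000 = 10.95 therm
Cost = 10.95 × £1.59/therm = £17.41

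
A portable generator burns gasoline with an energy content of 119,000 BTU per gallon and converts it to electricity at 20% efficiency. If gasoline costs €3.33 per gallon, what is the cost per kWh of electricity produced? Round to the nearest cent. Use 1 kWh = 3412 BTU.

Electrical output per gallon = 119,000 BTU × 0.20 / 3412 BTU/kWh = 6.975 kWh
Cost per kWh = €3.33 / 6.975 kWh = €0.477

€0.48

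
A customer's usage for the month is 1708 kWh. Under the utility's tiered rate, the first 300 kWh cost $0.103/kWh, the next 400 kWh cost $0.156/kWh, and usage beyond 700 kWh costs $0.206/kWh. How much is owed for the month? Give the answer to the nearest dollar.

$301

First 300 kWh × $0.103 = $30.90
Next 400 kWh × $0.156 = $62.40
Remaining 1008 kWh × $0.206 = $207.65
Total = $300.95 ≈ $301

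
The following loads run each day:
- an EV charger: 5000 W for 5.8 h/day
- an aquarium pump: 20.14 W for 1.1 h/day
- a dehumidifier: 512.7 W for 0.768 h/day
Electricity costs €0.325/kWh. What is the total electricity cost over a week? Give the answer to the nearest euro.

EV charger: 5000 W × 5.8 h × 7 d = 203,000 Wh = 203 kWh
aquarium pump: 20.14 W × 1.1 h × 7 d = 155 Wh = 0.1551 kWh
dehumidifier: 512.7 W × 0.768 h × 7 d = 2,756 Wh = 2.756 kWh
Total energy = 203 + 0.1551 + 2.756 = 205.9 kWh
Cost = 205.9 kWh × €0.325 = €66.92 ≈ €67

€67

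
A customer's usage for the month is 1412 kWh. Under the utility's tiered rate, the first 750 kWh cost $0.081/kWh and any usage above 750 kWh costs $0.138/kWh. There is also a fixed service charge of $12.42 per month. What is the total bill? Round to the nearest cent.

First 750 kWh × $0.081 = $60.75
Remaining 662 kWh × $0.138 = $91.36
Energy charge = $152.11; + service $12.42 = $164.53

$164.53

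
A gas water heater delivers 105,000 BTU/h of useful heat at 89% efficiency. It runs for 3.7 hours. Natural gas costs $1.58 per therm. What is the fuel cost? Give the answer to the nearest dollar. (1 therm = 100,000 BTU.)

$7

Heat delivered = 105,000 BTU/h × 3.7 h = 388,500 BTU
Gas input = 388,500 / 0.89 = 436,517 BTU
= 436,517 / 100,000 = 4.365 therm
Cost = 4.365 × $1.58/therm = $6.90 ≈ $7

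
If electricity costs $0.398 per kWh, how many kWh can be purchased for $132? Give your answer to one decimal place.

331.7 kWh

$132 / $0.398 per kWh = 331.7 kWh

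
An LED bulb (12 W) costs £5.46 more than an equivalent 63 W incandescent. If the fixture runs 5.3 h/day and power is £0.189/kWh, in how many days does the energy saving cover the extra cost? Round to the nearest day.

107 days

Power saved = 63 − 12 = 51 W
Daily energy saved = 51 W × 5.3 h = 270.3 Wh = 0.2703 kWh
Daily savings = 0.2703 × £0.189 = £0.0511
Payback = £5.46 / £0.0511 per day = 106.9 days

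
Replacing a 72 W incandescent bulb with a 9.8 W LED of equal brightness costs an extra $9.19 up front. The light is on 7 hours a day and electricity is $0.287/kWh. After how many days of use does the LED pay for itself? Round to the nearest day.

74 days

Power saved = 72 − 9.8 = 62.2 W
Daily energy saved = 62.2 W × 7 h = 435.4 Wh = 0.4354 kWh
Daily savings = 0.4354 × $0.287 = $0.1250
Payback = $9.19 / $0.1250 per day = 73.54 days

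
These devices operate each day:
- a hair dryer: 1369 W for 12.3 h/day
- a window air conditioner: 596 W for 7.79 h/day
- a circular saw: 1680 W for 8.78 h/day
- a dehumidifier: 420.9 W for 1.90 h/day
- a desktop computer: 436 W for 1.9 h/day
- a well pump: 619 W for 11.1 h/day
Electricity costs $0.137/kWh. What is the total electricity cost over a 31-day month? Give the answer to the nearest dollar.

$190

hair dryer: 1369 W × 12.3 h × 31 d = 522,000 Wh = 522 kWh
window air conditioner: 596 W × 7.79 h × 31 d = 143,928 Wh = 143.9 kWh
circular saw: 1680 W × 8.78 h × 31 d = 457,262 Wh = 457.3 kWh
dehumidifier: 420.9 W × 1.90 h × 31 d = 24,791 Wh = 24.79 kWh
desktop computer: 436 W × 1.9 h × 31 d = 25,680 Wh = 25.68 kWh
well pump: 619 W × 11.1 h × 31 d = 212,998 Wh = 213 kWh
Total energy = 522 + 143.9 + 457.3 + 24.79 + 25.68 + 213 = 1,387 kWh
Cost = 1,387 kWh × $0.137 = $189.97 ≈ $190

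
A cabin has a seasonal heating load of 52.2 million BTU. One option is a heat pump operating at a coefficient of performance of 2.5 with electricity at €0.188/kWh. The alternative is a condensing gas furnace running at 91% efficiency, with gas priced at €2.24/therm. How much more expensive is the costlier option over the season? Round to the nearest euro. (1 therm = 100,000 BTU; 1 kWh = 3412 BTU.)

Heat load = 52.2 × 10⁶ BTU = 52,200,000 BTU
Gas: input = 52,200,000 / 0.91 = 57,362,637 BTU = 573.6 therm → 573.6 × €2.24 = €1,284.92
Heat pump: 52,200,000 BTU / 3412 = 15,300 kWh heat; / 2.5 = 6,120 kWh in → × €0.188 = €1,150.48
Difference = |€1,284.92 − €1,150.48| = €134.44 ≈ €134

€134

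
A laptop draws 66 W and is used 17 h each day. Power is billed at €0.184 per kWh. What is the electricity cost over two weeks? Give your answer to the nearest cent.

Energy = 66 W × 17 h/day × 14 days = 15,708 Wh = 15.71 kWh
Cost = 15.71 kWh × €0.184/kWh = €2.89

€2.89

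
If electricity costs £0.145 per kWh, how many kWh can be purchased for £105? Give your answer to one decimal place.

724.1 kWh

£105 / £0.145 per kWh = 724.1 kWh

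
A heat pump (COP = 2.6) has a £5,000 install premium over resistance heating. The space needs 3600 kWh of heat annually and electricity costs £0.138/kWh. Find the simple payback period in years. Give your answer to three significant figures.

16.4 years

Resistance: 3600 kWh × £0.138 = £496.80/yr
Heat pump: 3600 / 2.6 = 1385 kWh in → × £0.138 = £191.08/yr
Annual savings = £305.72
Payback = £5,000 / £305.72 = 16.4 years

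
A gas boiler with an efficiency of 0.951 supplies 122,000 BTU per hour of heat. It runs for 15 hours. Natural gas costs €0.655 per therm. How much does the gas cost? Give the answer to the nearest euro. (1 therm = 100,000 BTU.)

Heat delivered = 122,000 BTU/h × 15 h = 1,830,000 BTU
Gas input = 1,830,000 / 0.951 = 1,924,290 BTU
= 1,924,290 / 100,000 = 19.24 therm
Cost = 19.24 × €0.655/therm = €12.60 ≈ €13

€13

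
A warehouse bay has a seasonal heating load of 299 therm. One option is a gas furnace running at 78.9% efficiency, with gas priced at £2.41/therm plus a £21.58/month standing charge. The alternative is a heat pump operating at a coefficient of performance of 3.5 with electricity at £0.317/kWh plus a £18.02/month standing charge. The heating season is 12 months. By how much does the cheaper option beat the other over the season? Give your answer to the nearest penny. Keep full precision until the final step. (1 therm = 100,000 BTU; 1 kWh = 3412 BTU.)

Heat load = 299 therm × 100,000 = 29,900,000 BTU
Gas: input = 29,900,000 / 0.789 = 37,896,071 BTU = 379 therm → 379 × £2.41 = £913.30; + 12 × £21.58 standing = £1,172.26
Heat pump: 29,900,000 BTU / 3412 = 8,763 kWh heat; / 3.5 = 2,504 kWh in → × £0.317 = £793.69; + 12 × £18.02 standing = £1,009.93
Difference = |£1,172.26 − £1,009.93| = £162.32

£162.32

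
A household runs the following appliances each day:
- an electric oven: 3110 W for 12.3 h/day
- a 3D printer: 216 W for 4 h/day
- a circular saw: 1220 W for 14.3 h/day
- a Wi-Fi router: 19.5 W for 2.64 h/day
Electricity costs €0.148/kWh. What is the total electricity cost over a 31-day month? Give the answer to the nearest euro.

electric oven: 3110 W × 12.3 h × 31 d = 1,185,843 Wh = 1,186 kWh
3D printer: 216 W × 4 h × 31 d = 26,784 Wh = 26.78 kWh
circular saw: 1220 W × 14.3 h × 31 d = 540,826 Wh = 540.8 kWh
Wi-Fi router: 19.5 W × 2.64 h × 31 d = 1,596 Wh = 1.596 kWh
Total energy = 1,186 + 26.78 + 540.8 + 1.596 = 1,755 kWh
Cost = 1,755 kWh × €0.148 = €259.75 ≈ €260

€260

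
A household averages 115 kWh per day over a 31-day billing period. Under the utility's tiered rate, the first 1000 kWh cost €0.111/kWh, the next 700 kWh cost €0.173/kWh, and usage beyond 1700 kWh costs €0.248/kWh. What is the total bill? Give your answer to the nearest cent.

Usage = 115 kWh/day × 31 days = 3565 kWh
First 1000 kWh × €0.111 = €111.00
Next 700 kWh × €0.173 = €121.10
Remaining 1865 kWh × €0.248 = €462.52
Total = €694.62

€694.62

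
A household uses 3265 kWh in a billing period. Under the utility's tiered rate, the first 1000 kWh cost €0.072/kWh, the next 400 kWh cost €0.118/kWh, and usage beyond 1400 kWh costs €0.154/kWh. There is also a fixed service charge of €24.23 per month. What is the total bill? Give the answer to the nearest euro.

First 1000 kWh × €0.072 = €72.00
Next 400 kWh × €0.118 = €47.20
Remaining 1865 kWh × €0.154 = €287.21
Energy charge = €406.41; + service €24.23 = €430.64 ≈ €431

€431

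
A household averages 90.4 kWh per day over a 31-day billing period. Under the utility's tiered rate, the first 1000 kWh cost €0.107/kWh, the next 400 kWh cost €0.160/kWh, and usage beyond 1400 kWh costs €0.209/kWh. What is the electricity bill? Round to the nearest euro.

€464

Usage = 90.4 kWh/day × 31 days = 2802.4 kWh
First 1000 kWh × €0.107 = €107.00
Next 400 kWh × €0.160 = €64.00
Remaining 1402.4 kWh × €0.209 = €293.10
Total = €464.10 ≈ €464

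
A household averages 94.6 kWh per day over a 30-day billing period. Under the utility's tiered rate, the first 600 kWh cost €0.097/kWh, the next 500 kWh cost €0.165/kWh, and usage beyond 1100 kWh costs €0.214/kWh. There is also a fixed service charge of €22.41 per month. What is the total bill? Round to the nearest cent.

Usage = 94.6 kWh/day × 30 days = 2838 kWh
First 600 kWh × €0.097 = €58.20
Next 500 kWh × €0.165 = €82.50
Remaining 1738 kWh × €0.214 = €371.93
Energy charge = €512.63; + service €22.41 = €535.04

€535.04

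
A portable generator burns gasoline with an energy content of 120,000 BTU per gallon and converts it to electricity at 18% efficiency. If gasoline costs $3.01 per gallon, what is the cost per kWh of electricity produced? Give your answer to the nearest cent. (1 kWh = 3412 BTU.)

Electrical output per gallon = 120,000 BTU × 0.18 / 3412 BTU/kWh = 6.331 kWh
Cost per kWh = $3.01 / 6.331 kWh = $0.475

$0.48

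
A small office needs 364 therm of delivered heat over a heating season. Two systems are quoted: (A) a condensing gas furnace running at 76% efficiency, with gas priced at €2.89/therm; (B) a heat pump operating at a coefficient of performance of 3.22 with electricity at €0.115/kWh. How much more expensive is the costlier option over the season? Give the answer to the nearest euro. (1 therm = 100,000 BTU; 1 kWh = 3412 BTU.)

€1003

Heat load = 364 therm × 100,000 = 36,400,000 BTU
Gas: input = 36,400,000 / 0.76 = 47,894,737 BTU = 478.9 therm → 478.9 × €2.89 = €1,384.16
Heat pump: 36,400,000 BTU / 3412 = 10,670 kWh heat; / 3.22 = 3,313 kWh in → × €0.115 = €381.01
Difference = |€1,384.16 − €381.01| = €1,003.15 ≈ €1003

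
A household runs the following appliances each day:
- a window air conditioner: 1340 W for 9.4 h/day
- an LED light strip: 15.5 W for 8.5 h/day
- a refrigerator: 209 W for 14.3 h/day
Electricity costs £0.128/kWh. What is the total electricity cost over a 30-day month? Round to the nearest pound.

£60

window air conditioner: 1340 W × 9.4 h × 30 d = 377,880 Wh = 377.9 kWh
LED light strip: 15.5 W × 8.5 h × 30 d = 3,952 Wh = 3.953 kWh
refrigerator: 209 W × 14.3 h × 30 d = 89,661 Wh = 89.66 kWh
Total energy = 377.9 + 3.953 + 89.66 = 471.5 kWh
Cost = 471.5 kWh × £0.128 = £60.35 ≈ £60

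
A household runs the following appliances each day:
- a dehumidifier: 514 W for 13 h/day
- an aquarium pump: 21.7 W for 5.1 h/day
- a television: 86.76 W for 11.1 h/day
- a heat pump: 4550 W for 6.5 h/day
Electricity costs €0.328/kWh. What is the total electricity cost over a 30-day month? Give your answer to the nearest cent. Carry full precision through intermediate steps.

€367.33

dehumidifier: 514 W × 13 h × 30 d = 200,460 Wh = 200.5 kWh
aquarium pump: 21.7 W × 5.1 h × 30 d = 3,320 Wh = 3.32 kWh
television: 86.76 W × 11.1 h × 30 d = 28,891 Wh = 28.89 kWh
heat pump: 4550 W × 6.5 h × 30 d = 887,250 Wh = 887.2 kWh
Total energy = 200.5 + 3.32 + 28.89 + 887.2 = 1,120 kWh
Cost = 1,120 kWh × €0.328 = €367.33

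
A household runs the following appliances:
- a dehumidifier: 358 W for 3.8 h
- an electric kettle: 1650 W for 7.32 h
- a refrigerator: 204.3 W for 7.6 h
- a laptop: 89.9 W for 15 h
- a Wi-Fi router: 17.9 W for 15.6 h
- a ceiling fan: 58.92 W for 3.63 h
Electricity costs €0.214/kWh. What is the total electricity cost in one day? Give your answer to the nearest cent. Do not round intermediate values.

dehumidifier: 358 W × 3.8 h = 1,360 Wh = 1.36 kWh
electric kettle: 1650 W × 7.32 h = 12,078 Wh = 12.08 kWh
refrigerator: 204.3 W × 7.6 h = 1,553 Wh = 1.553 kWh
laptop: 89.9 W × 15 h = 1,348 Wh = 1.349 kWh
Wi-Fi router: 17.9 W × 15.6 h = 279 Wh = 0.2792 kWh
ceiling fan: 58.92 W × 3.63 h = 214 Wh = 0.2139 kWh
Total energy = 1.36 + 12.08 + 1.553 + 1.349 + 0.2792 + 0.2139 = 16.83 kWh
Cost = 16.83 kWh × €0.214 = €3.60

€3.60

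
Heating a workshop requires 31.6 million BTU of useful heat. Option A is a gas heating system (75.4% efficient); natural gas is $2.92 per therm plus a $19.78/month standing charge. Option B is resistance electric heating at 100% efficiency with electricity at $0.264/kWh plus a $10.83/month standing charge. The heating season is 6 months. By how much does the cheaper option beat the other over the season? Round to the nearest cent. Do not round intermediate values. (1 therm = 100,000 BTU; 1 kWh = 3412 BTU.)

$1167.55

Heat load = 31.6 × 10⁶ BTU = 31,600,000 BTU
Gas: input = 31,600,000 / 0.754 = 41,909,814 BTU = 419.1 therm → 419.1 × $2.92 = $1,223.77; + 6 × $19.78 standing = $1,342.45
Electric: 31,600,000 BTU / 3412 = 9,261 kWh → × $0.264 = $2,445.02; + 6 × $10.83 standing = $2,510.00
Difference = |$1,342.45 − $2,510.00| = $1,167.55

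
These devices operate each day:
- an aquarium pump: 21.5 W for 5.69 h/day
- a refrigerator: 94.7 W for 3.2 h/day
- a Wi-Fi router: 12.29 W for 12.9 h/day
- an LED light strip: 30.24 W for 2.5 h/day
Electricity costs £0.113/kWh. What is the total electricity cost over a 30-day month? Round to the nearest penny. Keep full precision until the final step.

£2.24

aquarium pump: 21.5 W × 5.69 h × 30 d = 3,670 Wh = 3.67 kWh
refrigerator: 94.7 W × 3.2 h × 30 d = 9,091 Wh = 9.091 kWh
Wi-Fi router: 12.29 W × 12.9 h × 30 d = 4,756 Wh = 4.756 kWh
LED light strip: 30.24 W × 2.5 h × 30 d = 2,268 Wh = 2.268 kWh
Total energy = 3.67 + 9.091 + 4.756 + 2.268 = 19.79 kWh
Cost = 19.79 kWh × £0.113 = £2.24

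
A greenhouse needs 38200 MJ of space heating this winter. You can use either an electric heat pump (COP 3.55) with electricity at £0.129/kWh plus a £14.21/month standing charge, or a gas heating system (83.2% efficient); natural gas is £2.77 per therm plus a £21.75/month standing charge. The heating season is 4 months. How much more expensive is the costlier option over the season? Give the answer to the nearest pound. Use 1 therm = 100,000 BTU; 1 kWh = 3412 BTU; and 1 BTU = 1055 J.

Heat load = 38200 MJ = 38,200,000,000 J / 1055 = 36,208,531 BTU
Gas: input = 36,208,531 / 0.832 = 43,519,869 BTU = 435.2 therm → 435.2 × £2.77 = £1,205.50; + 4 × £21.75 standing = £1,292.50
Heat pump: 36,208,531 BTU / 3412 = 10,610 kWh heat; / 3.55 = 2,989 kWh in → × £0.129 = £385.62; + 4 × £14.21 standing = £442.46
Difference = |£1,292.50 − £442.46| = £850.04 ≈ £850

£850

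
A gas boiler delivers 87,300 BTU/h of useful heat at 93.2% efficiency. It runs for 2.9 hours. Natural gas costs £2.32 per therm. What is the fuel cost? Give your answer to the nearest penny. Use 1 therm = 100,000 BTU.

£6.30

Heat delivered = 87,300 BTU/h × 2.9 h = 253,170 BTU
Gas input = 253,170 / 0.932 = 271,642 BTU
= 271,642 / 100,000 = 2.716 therm
Cost = 2.716 × £2.32/therm = £6.30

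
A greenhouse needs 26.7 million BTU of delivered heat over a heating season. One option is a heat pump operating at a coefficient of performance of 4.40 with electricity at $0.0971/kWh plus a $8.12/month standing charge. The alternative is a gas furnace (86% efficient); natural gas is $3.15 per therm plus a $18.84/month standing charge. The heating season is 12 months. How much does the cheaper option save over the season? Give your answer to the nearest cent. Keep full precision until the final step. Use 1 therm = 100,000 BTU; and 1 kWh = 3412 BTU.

Heat load = 26.7 × 10⁶ BTU = 26,700,000 BTU
Gas: input = 26,700,000 / 0.86 = 31,046,512 BTU = 310.5 therm → 310.5 × $3.15 = $977.97; + 12 × $18.84 standing = $1,204.05
Heat pump: 26,700,000 BTU / 3412 = 7,825 kWh heat; / 4.40 = 1,778 kWh in → × $0.0971 = $172.69; + 12 × $8.12 standing = $270.13
Difference = |$1,204.05 − $270.13| = $933.91

$933.91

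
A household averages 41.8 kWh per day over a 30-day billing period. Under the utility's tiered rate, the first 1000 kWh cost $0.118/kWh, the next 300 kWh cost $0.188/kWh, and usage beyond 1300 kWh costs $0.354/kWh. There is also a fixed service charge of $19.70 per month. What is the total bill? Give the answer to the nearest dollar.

$185

Usage = 41.8 kWh/day × 30 days = 1254 kWh
First 1000 kWh × $0.118 = $118.00
Next 254 kWh × $0.188 = $47.75
Remaining tier: 0 kWh (not reached)
Energy charge = $165.75; + service $19.70 = $185.45 ≈ $185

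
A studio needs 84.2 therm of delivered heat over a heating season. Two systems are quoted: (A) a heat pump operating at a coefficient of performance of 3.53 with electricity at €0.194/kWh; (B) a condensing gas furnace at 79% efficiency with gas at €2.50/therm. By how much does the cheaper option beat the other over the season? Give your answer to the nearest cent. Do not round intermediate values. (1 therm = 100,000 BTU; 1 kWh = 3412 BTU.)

€130.83

Heat load = 84.2 therm × 100,000 = 8,420,000 BTU
Gas: input = 8,420,000 / 0.79 = 10,658,228 BTU = 106.6 therm → 106.6 × €2.50 = €266.46
Heat pump: 8,420,000 BTU / 3412 = 2,468 kWh heat; / 3.53 = 699.1 kWh in → × €0.194 = €135.62
Difference = |€266.46 − €135.62| = €130.83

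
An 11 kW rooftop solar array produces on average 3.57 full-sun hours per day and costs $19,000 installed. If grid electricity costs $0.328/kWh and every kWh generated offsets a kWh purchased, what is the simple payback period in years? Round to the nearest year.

Daily generation = 11 kW × 3.57 h = 39.27 kWh
Annual generation = 39.27 × 365 = 14334 kWh
Annual savings = 14334 × $0.328 = $4,701.40
Payback = $19,000 / $4,701.40 = 4.04 years

4 years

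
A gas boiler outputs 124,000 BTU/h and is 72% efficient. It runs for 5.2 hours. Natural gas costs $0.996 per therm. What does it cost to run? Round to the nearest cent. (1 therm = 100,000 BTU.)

Heat delivered = 124,000 BTU/h × 5.2 h = 644,800 BTU
Gas input = 644,800 / 0.72 = 895,556 BTU
= 895,556 / 100,000 = 8.956 therm
Cost = 8.956 × $0.996/therm = $8.92

$8.92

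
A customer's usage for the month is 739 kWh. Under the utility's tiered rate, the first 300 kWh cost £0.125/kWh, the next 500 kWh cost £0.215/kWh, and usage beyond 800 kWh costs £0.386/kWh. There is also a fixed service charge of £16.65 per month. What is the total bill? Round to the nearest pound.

£149

First 300 kWh × £0.125 = £37.50
Next 439 kWh × £0.215 = £94.39
Remaining tier: 0 kWh (not reached)
Energy charge = £131.88; + service £16.65 = £148.53 ≈ £149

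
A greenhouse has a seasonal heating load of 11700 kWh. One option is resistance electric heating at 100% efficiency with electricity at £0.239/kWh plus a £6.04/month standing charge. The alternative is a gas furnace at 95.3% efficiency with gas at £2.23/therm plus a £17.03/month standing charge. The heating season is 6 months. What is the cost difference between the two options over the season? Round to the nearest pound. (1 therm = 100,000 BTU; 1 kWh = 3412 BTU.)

£1796

Heat load = 11700 kWh × 3412 = 39,920,400 BTU
Gas: input = 39,920,400 / 0.953 = 41,889,192 BTU = 418.9 therm → 418.9 × £2.23 = £934.13; + 6 × £17.03 standing = £1,036.31
Electric: 39,920,400 BTU / 3412 = 11,700 kWh → × £0.239 = £2,796.30; + 6 × £6.04 standing = £2,832.54
Difference = |£1,036.31 − £2,832.54| = £1,796.23 ≈ £1796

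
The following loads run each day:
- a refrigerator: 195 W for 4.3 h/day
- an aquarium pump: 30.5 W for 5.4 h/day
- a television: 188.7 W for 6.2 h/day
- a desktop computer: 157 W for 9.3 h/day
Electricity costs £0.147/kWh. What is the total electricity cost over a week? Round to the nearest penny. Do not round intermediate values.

refrigerator: 195 W × 4.3 h × 7 d = 5,870 Wh = 5.87 kWh
aquarium pump: 30.5 W × 5.4 h × 7 d = 1,153 Wh = 1.153 kWh
television: 188.7 W × 6.2 h × 7 d = 8,190 Wh = 8.19 kWh
desktop computer: 157 W × 9.3 h × 7 d = 10,221 Wh = 10.22 kWh
Total energy = 5.87 + 1.153 + 8.19 + 10.22 = 25.43 kWh
Cost = 25.43 kWh × £0.147 = £3.74

£3.74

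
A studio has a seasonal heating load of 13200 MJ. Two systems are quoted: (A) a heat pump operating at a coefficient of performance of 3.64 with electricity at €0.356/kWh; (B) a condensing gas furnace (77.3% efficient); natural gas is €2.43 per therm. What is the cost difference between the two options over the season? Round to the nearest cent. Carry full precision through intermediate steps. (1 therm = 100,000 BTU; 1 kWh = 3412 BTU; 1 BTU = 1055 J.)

Heat load = 13200 MJ = 13,200,000,000 J / 1055 = 12,511,848 BTU
Gas: input = 12,511,848 / 0.773 = 16,186,091 BTU = 161.9 therm → 161.9 × €2.43 = €393.32
Heat pump: 12,511,848 BTU / 3412 = 3,667 kWh heat; / 3.64 = 1,007 kWh in → × €0.356 = €358.64
Difference = |€393.32 − €358.64| = €34.68

€34.68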